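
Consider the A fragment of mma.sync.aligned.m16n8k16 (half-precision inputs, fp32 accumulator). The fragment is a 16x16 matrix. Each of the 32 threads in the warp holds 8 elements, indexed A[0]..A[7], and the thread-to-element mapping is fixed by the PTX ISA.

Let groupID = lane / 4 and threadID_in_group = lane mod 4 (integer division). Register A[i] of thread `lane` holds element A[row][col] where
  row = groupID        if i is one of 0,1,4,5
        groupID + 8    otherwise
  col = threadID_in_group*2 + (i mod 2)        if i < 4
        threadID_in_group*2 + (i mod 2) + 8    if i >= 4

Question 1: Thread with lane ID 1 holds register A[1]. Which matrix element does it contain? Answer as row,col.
lane 1->1/4=0, 1 mod 4=1
i=1  r:0+0->0  c:2·1+1+0->3

0,3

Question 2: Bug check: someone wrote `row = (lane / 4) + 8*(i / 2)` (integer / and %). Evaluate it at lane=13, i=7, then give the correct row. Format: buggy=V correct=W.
`(lane / 4) + 8*(i / 2)`[13,7]→27
L=13→G=13>>2=3, T=13&3=1
[7]→row 3+8=11  col 1·2+1+8=11
row: 27 vs 11

buggy=27 correct=11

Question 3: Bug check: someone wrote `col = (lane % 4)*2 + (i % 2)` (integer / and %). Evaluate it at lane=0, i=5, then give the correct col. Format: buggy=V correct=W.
`(lane % 4)*2 + (i % 2)`[0,5]⇒1
0: gr=0,th=0
[5] (0+0,0*2+1+8) = (0,9)
col: 1 vs 9

buggy=1 correct=9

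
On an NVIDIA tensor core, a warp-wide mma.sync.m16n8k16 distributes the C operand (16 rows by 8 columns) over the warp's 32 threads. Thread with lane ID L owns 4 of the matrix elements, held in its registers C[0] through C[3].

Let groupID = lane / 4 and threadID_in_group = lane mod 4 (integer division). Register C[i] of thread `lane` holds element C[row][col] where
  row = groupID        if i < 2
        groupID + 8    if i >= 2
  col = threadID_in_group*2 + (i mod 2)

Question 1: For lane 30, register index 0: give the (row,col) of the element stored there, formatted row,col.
7,4

L=30→G=30>>2=7, T=30&3=2
[0]→row 7+0=7  col 2·2+0=4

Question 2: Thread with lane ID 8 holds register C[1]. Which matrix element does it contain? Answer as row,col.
2,1

lane 8: g=2 (8/4), t=0 (8%4)
i=1: r=2+0=2, c=0*2+1=1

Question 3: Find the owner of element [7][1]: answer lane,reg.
r=7→G=7,rhi=0  c=1→T=0,p=1
L=7*4+0=28  i=0*2+1=1

28,1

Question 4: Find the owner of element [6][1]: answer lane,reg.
24,1

r:6=>grp=6,rB=0  c:1=>tig=0,lo=1
L=6*4+0=24  i=0*2+1=1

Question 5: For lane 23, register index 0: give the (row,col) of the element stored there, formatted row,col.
5,6

lane 23→23/4=5, 23 mod 4=3
i=0  r:5+0→5  c:2·3+0→6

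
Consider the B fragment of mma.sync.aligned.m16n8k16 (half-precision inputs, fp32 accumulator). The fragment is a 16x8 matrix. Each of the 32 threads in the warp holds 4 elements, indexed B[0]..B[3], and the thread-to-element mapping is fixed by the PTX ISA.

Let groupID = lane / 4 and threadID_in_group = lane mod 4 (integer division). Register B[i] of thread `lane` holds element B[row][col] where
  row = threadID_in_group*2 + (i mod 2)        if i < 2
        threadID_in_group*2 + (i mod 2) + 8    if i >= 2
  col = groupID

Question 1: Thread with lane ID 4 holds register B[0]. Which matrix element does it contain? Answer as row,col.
0,1

lane 4→4/4=1, 4 mod 4=0
i=0  r:2·0+0+0→0  c:1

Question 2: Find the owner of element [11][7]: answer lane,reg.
c=7⇒gr=7  r=11⇒Rb=1,th=1,odd=1
L=7*4+1=29  i=1*2+1=3

29,3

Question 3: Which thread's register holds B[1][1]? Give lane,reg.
4,1

c=1->g=1  r=1->rb=0,t=0,b0=1
L=1*4+0=4  i=0*2+1=1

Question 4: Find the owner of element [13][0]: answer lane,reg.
c: 0->gid=0  r: 13->r8=1,tid=2,i&1=1
L=0*4+2=2  i=1*2+1=3

2,3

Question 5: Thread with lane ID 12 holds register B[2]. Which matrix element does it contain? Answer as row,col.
8,3

lane 12->12/4=3, 12 mod 4=0
i=2  r:2·0+0+8->8  c:3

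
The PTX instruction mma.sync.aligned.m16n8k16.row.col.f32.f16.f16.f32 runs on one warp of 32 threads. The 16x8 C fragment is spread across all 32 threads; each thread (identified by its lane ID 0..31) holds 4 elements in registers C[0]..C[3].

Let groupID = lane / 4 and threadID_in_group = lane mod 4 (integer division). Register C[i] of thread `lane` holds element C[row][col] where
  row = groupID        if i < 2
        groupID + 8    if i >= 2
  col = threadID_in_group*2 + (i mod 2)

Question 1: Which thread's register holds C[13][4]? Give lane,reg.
r=13→G=5,rhi=1  c=4→T=2,p=0
L=5*4+2=22  i=1*2+0=2

22,2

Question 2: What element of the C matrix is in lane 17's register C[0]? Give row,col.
4,2

L=17->g=17>>2=4, t=17&3=1
[0]->row 4+0=4  col 1·2+0=2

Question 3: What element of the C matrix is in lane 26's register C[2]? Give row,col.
lane 26: gid=6 (26/4), tid=2 (26%4)
i=2: r=6+8=14, c=2*2+0=4

14,4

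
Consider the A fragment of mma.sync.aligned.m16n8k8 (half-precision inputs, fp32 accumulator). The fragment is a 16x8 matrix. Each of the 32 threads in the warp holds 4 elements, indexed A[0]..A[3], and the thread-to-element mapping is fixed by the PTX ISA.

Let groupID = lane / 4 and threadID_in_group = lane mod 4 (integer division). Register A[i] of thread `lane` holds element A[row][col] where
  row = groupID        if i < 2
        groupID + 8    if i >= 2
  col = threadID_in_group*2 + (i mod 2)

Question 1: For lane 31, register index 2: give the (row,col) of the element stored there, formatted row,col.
lane 31: G=7 (31/4), T=3 (31%4)
i=2: r=7+8=15, c=3*2+0=6

15,6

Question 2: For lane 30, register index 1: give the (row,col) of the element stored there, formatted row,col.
lane 30->30/4=7, 30 mod 4=2
i=1  r:7+0->7  c:2·2+1->5

7,5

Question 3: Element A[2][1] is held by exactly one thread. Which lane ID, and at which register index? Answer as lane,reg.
8,1

r=2⇒gr=2,Rb=0  c=1⇒th=0,odd=1
L=2*4+0=8  i=0*2+1=1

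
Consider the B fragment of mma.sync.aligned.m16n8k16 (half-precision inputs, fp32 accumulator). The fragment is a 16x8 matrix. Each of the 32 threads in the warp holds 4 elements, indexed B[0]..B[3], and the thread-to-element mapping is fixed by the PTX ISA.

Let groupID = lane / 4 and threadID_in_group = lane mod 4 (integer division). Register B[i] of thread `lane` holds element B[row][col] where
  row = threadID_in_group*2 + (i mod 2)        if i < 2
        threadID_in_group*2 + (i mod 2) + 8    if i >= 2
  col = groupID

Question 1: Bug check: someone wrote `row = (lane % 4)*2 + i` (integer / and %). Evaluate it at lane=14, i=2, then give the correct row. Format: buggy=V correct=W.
buggy=6 correct=12

`(lane % 4)*2 + i`[14,2]⇒6
14: gr=3,th=2
[2] (2*2+0+8,3) = (12,3)
row: 6 vs 12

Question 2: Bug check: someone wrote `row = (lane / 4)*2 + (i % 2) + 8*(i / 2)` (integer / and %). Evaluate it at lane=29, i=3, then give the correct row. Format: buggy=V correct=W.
`(lane / 4)*2 + (i % 2) + 8*(i / 2)`[29,3]=>23
L=29=>grp=29>>2=7, tig=29&3=1
[3]=>row 1·2+1+8=11  col grp=7
row: 23 vs 11

buggy=23 correct=11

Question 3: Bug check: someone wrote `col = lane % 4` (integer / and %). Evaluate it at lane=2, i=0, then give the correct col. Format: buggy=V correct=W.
`lane % 4`[2,0]->2
2: gid=0,tid=2
[0] (2*2+0+0,0) = (4,0)
col: 2 vs 0

buggy=2 correct=0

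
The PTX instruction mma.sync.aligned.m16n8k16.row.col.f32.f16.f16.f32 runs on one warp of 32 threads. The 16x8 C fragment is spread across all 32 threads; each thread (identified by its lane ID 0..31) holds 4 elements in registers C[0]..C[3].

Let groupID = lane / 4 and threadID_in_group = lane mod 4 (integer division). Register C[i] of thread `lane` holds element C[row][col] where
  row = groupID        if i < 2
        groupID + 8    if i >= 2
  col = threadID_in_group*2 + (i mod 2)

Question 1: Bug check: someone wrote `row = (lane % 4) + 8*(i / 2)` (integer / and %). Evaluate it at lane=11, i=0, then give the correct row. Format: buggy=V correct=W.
`(lane % 4) + 8*(i / 2)`[11,0]->3
11: gid=2,tid=3
[0] (2+0,3*2+0) = (2,6)
row: 3 vs 2

buggy=3 correct=2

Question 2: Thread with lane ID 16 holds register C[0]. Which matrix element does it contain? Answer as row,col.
4,0

L=16→G=16>>2=4, T=16&3=0
[0]→row 4+0=4  col 0·2+0=0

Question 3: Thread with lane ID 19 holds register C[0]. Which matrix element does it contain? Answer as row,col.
4,6

19: gid=4,tid=3
[0] (4+0,3*2+0) = (4,6)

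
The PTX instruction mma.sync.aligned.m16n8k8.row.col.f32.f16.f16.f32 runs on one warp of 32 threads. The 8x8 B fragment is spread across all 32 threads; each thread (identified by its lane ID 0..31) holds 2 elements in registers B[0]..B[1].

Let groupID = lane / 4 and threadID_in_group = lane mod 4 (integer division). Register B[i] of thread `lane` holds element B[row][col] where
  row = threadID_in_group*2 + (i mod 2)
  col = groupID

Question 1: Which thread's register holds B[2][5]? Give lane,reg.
21,0

c: 5->gid=5  r: 2->tid=1,i&1=0
L=5*4+1=21  i=0=0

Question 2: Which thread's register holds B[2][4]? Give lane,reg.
c=4→G=4  r=2→T=1,p=0
L=4*4+1=17  i=0=0

17,0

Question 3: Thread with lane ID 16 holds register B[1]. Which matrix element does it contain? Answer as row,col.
16: G=4,T=0
[1] (0*2+1,4) = (1,4)

1,4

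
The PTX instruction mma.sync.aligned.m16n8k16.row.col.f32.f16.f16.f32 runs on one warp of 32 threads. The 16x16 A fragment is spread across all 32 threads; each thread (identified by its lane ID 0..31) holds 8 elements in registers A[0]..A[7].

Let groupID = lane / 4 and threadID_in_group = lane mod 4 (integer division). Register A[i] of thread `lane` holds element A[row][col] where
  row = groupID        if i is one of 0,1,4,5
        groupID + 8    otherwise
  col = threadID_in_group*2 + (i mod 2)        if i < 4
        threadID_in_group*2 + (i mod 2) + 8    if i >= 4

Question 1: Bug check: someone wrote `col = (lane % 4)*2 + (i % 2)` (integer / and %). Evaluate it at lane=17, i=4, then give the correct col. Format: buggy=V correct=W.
buggy=2 correct=10

`(lane % 4)*2 + (i % 2)`[17,4]⇒2
lane 17⇒17/4=4, 17 mod 4=1
i=4  r:4+0⇒4  c:2·1+0+8⇒10
col: 2 vs 10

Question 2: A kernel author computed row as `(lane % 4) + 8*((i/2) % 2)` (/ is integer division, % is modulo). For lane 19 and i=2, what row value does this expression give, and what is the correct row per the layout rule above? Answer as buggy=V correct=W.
`(lane % 4) + 8*((i/2) % 2)`[19,2]=>11
lane 19: grp=4 (19/4), tig=3 (19%4)
i=2: r=4+8=12, c=3*2+0+0=6
row: 11 vs 12

buggy=11 correct=12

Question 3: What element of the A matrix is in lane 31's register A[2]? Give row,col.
15,6

31: grp=7,tig=3
[2] (7+8,3*2+0+0) = (15,6)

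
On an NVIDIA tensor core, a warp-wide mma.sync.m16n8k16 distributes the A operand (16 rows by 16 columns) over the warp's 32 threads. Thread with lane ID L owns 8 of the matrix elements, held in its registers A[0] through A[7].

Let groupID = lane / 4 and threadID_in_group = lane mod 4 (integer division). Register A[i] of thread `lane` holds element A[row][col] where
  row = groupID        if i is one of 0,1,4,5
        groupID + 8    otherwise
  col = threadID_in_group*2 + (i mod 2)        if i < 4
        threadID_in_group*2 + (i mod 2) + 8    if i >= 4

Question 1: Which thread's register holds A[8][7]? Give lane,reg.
3,3

r=8->g=0,rb=1  c=7->cb=0,t=3,b0=1
L=0*4+3=3  i=0*4+1*2+1=3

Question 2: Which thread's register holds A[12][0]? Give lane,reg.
16,2

r: 12->gid=4,r8=1  c: 0->c8=0,tid=0,i&1=0
L=4*4+0=16  i=0*4+1*2+0=2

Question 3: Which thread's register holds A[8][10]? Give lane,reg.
r=8⇒gr=0,Rb=1  c=10⇒Cb=1,th=1,odd=0
L=0*4+1=1  i=1*4+1*2+0=6

1,6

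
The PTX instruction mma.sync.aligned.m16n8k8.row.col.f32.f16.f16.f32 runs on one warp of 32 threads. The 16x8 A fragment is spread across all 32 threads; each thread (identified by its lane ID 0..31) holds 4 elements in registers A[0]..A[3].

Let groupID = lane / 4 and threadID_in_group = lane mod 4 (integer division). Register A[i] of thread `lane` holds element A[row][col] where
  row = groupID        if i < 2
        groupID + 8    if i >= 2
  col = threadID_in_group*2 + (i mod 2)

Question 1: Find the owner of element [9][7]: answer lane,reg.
r:9=>grp=1,rB=1  c:7=>tig=3,lo=1
L=1*4+3=7  i=1*2+1=3

7,3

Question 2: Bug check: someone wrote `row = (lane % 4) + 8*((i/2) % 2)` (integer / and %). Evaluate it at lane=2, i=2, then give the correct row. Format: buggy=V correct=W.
`(lane % 4) + 8*((i/2) % 2)`[2,2]->10
lane 2: g=0 (2/4), t=2 (2%4)
i=2: r=0+8=8, c=2*2+0=4
row: 10 vs 8

buggy=10 correct=8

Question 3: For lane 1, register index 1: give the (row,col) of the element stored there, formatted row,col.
0,3

L=1⇒gr=1>>2=0, th=1&3=1
[1]⇒row 0+0=0  col 1·2+1=3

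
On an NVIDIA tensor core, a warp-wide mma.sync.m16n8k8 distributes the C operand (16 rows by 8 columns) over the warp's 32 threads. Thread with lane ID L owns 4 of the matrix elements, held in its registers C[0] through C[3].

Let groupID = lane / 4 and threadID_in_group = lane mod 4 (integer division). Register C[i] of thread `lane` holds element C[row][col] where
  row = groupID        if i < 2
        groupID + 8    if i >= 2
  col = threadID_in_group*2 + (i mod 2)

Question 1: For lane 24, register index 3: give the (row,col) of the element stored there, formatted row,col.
14,1

L=24->gid=24>>2=6, tid=24&3=0
[3]->row 6+8=14  col 0·2+1=1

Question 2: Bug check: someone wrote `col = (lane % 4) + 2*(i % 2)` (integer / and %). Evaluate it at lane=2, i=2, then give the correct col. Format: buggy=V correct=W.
buggy=2 correct=4

`(lane % 4) + 2*(i % 2)`[2,2]->2
lane 2: gid=0 (2/4), tid=2 (2%4)
i=2: r=0+8=8, c=2*2+0=4
col: 2 vs 4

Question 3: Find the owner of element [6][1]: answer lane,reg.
24,1

r=6->g=6,rb=0  c=1->t=0,b0=1
L=6*4+0=24  i=0*2+1=1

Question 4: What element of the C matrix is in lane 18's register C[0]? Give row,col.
L=18⇒gr=18>>2=4, th=18&3=2
[0]⇒row 4+0=4  col 2·2+0=4

4,4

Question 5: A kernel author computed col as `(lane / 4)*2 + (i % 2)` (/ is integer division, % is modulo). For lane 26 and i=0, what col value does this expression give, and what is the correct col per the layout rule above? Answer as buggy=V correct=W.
`(lane / 4)*2 + (i % 2)`[26,0]→12
lane 26→26/4=6, 26 mod 4=2
i=0  r:6+0→6  c:2·2+0→4
col: 12 vs 4

buggy=12 correct=4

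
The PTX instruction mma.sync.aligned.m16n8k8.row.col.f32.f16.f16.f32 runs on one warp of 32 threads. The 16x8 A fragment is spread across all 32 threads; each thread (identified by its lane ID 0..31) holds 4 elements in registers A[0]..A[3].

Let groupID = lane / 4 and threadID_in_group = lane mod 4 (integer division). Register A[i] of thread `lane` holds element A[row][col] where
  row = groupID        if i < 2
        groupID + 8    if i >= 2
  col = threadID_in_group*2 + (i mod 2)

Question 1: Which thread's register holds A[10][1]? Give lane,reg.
8,3

r=10→G=2,rhi=1  c=1→T=0,p=1
L=2*4+0=8  i=1*2+1=3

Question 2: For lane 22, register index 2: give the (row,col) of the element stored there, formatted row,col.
22: grp=5,tig=2
[2] (5+8,2*2+0) = (13,4)

13,4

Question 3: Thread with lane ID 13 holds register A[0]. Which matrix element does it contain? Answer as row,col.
L=13→G=13>>2=3, T=13&3=1
[0]→row 3+0=3  col 1·2+0=2

3,2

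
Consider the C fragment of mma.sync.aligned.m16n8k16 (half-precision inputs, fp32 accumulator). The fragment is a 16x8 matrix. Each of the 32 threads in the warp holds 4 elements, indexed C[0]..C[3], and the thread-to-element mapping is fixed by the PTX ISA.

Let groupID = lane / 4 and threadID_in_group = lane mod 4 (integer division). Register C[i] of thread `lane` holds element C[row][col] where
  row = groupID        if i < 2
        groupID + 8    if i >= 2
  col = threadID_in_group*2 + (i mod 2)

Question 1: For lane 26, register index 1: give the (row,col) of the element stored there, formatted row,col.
lane 26->26/4=6, 26 mod 4=2
i=1  r:6+0->6  c:2·2+1->5

6,5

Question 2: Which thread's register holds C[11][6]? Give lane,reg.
r=11→G=3,rhi=1  c=6→T=3,p=0
L=3*4+3=15  i=1*2+0=2

15,2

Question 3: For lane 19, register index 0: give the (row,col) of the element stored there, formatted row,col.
lane 19->19/4=4, 19 mod 4=3
i=0  r:4+0->4  c:2·3+0->6

4,6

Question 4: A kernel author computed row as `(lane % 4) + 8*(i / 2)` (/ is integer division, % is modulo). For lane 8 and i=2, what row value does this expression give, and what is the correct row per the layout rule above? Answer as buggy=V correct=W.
`(lane % 4) + 8*(i / 2)`[8,2]→8
L=8→G=8>>2=2, T=8&3=0
[2]→row 2+8=10  col 0·2+0=0
row: 8 vs 10

buggy=8 correct=10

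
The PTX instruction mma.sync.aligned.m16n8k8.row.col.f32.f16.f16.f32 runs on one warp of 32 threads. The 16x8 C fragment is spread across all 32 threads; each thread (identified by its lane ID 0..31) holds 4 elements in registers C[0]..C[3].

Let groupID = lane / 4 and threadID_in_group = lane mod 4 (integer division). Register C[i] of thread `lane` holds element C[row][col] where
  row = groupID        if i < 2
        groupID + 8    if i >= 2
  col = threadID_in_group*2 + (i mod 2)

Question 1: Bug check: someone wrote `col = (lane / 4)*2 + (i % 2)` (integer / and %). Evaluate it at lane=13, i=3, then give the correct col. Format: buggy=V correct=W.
`(lane / 4)*2 + (i % 2)`[13,3]⇒7
L=13⇒gr=13>>2=3, th=13&3=1
[3]⇒row 3+8=11  col 1·2+1=3
col: 7 vs 3

buggy=7 correct=3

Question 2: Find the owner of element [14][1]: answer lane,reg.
r=14⇒gr=6,Rb=1  c=1⇒th=0,odd=1
L=6*4+0=24  i=1*2+1=3

24,3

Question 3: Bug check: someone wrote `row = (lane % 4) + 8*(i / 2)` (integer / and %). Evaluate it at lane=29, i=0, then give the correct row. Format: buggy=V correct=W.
`(lane % 4) + 8*(i / 2)`[29,0]→1
lane 29: G=7 (29/4), T=1 (29%4)
i=0: r=7+0=7, c=1*2+0=2
row: 1 vs 7

buggy=1 correct=7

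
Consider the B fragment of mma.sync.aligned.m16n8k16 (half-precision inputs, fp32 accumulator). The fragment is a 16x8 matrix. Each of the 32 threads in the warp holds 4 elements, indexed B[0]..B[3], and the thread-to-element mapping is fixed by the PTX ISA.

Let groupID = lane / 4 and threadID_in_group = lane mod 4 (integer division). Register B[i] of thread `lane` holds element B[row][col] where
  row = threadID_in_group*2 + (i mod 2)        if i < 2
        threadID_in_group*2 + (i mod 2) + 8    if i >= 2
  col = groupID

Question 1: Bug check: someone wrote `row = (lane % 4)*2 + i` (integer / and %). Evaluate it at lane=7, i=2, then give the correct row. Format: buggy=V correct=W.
`(lane % 4)*2 + i`[7,2]⇒8
lane 7: gr=1 (7/4), th=3 (7%4)
i=2: r=3*2+0+8=14, c=gr=1
row: 8 vs 14

buggy=8 correct=14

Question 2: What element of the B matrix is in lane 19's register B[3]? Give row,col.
15,4

lane 19->19/4=4, 19 mod 4=3
i=3  r:2·3+1+8->15  c:4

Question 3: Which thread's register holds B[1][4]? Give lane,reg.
c: 4->gid=4  r: 1->r8=0,tid=0,i&1=1
L=4*4+0=16  i=0*2+1=1

16,1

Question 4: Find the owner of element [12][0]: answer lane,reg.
c:0=>grp=0  r:12=>rB=1,tig=2,lo=0
L=0*4+2=2  i=1*2+0=2

2,2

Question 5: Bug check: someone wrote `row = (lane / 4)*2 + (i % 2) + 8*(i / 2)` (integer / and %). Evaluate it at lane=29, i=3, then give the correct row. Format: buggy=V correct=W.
buggy=23 correct=11

`(lane / 4)*2 + (i % 2) + 8*(i / 2)`[29,3]→23
lane 29→29/4=7, 29 mod 4=1
i=3  r:2·1+1+8→11  c:7
row: 23 vs 11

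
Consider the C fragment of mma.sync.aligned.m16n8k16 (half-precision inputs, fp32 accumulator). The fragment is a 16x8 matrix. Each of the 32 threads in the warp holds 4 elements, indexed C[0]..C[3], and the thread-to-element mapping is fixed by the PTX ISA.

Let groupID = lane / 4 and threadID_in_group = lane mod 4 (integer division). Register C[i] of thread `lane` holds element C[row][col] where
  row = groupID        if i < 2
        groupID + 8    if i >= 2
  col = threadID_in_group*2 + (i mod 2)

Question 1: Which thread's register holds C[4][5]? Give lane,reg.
r:4=>grp=4,rB=0  c:5=>tig=2,lo=1
L=4*4+2=18  i=0*2+1=1

18,1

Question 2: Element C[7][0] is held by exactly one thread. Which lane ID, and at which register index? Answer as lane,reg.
r:7=>grp=7,rB=0  c:0=>tig=0,lo=0
L=7*4+0=28  i=0*2+0=0

28,0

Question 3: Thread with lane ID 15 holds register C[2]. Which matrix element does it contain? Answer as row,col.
11,6

15: gid=3,tid=3
[2] (3+8,3*2+0) = (11,6)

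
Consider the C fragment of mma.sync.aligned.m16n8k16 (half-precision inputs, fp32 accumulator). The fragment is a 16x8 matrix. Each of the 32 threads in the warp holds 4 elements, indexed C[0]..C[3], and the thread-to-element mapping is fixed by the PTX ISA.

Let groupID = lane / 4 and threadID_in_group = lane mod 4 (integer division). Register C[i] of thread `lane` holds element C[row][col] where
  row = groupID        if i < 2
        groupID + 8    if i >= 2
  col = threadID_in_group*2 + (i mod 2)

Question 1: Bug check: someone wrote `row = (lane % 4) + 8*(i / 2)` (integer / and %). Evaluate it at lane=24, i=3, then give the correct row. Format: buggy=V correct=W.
`(lane % 4) + 8*(i / 2)`[24,3]->8
lane 24->24/4=6, 24 mod 4=0
i=3  r:6+8->14  c:2·0+1->1
row: 8 vs 14

buggy=8 correct=14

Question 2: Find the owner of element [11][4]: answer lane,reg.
r=11→G=3,rhi=1  c=4→T=2,p=0
L=3*4+2=14  i=1*2+0=2

14,2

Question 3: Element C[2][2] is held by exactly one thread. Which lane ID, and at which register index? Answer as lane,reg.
r: 2->gid=2,r8=0  c: 2->tid=1,i&1=0
L=2*4+1=9  i=0*2+0=0

9,0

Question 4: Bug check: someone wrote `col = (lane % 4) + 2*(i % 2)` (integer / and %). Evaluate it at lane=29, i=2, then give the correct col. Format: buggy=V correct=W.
buggy=1 correct=2

`(lane % 4) + 2*(i % 2)`[29,2]=>1
lane 29=>29/4=7, 29 mod 4=1
i=2  r:7+8=>15  c:2·1+0=>2
col: 1 vs 2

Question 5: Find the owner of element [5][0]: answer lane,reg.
20,0

r=5→G=5,rhi=0  c=0→T=0,p=0
L=5*4+0=20  i=0*2+0=0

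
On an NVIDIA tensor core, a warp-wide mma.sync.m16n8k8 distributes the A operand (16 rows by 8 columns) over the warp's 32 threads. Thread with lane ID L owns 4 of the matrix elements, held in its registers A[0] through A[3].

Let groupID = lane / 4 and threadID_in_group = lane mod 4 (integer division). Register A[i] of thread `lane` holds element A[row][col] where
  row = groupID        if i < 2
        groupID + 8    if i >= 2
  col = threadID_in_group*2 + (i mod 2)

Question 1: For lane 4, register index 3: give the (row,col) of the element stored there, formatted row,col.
4: grp=1,tig=0
[3] (1+8,0*2+1) = (9,1)

9,1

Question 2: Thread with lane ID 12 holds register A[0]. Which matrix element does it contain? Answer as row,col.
12: gid=3,tid=0
[0] (3+0,0*2+0) = (3,0)

3,0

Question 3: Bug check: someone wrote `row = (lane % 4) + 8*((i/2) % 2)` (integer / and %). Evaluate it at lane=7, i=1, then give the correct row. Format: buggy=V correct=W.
`(lane % 4) + 8*((i/2) % 2)`[7,1]=>3
7: grp=1,tig=3
[1] (1+0,3*2+1) = (1,7)
row: 3 vs 1

buggy=3 correct=1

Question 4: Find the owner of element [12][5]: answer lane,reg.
18,3

r:12=>grp=4,rB=1  c:5=>tig=2,lo=1
L=4*4+2=18  i=1*2+1=3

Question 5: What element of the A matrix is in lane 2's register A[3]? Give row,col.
2: gid=0,tid=2
[3] (0+8,2*2+1) = (8,5)

8,5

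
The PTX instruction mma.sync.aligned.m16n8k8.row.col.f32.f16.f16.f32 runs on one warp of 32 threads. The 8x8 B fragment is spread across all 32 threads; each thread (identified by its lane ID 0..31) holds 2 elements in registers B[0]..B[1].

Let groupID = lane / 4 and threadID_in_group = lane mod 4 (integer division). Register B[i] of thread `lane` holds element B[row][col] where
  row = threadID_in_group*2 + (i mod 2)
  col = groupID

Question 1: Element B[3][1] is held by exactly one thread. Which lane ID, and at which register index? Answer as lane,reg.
5,1

c: 1->gid=1  r: 3->tid=1,i&1=1
L=1*4+1=5  i=1=1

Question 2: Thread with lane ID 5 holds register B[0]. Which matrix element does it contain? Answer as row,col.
2,1

lane 5: g=1 (5/4), t=1 (5%4)
i=0: r=1*2+0=2, c=g=1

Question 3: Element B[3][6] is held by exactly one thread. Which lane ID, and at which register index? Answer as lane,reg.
c: 6->gid=6  r: 3->tid=1,i&1=1
L=6*4+1=25  i=1=1

25,1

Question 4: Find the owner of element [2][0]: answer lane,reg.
c:0=>grp=0  r:2=>tig=1,lo=0
L=0*4+1=1  i=0=0

1,0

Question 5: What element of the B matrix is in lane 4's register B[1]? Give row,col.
L=4->g=4>>2=1, t=4&3=0
[1]->row 0·2+1=1  col g=1

1,1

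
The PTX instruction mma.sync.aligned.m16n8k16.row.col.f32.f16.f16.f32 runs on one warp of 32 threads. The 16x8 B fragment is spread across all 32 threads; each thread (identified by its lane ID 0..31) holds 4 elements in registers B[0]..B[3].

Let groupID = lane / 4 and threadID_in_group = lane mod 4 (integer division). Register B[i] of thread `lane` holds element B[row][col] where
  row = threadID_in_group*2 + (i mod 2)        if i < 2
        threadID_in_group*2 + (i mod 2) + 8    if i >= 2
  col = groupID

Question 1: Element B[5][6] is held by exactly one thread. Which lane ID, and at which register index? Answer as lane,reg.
c: 6->gid=6  r: 5->r8=0,tid=2,i&1=1
L=6*4+2=26  i=0*2+1=1

26,1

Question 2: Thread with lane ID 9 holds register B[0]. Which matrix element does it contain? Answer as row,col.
lane 9->9/4=2, 9 mod 4=1
i=0  r:2·1+0+0->2  c:2

2,2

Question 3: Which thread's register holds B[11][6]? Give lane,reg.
c:6=>grp=6  r:11=>rB=1,tig=1,lo=1
L=6*4+1=25  i=1*2+1=3

25,3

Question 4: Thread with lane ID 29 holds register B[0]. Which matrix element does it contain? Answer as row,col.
2,7

29: gr=7,th=1
[0] (1*2+0+0,7) = (2,7)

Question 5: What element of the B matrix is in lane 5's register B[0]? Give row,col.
2,1

5: grp=1,tig=1
[0] (1*2+0+0,1) = (2,1)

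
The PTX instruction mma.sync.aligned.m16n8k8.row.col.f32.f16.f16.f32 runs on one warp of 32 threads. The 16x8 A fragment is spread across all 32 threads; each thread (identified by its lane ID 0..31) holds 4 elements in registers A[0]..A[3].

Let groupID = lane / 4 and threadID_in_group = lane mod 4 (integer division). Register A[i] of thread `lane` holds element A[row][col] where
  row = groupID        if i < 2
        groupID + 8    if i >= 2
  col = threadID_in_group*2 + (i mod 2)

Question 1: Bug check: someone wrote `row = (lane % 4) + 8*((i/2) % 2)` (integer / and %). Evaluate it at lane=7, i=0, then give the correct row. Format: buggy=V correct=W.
`(lane % 4) + 8*((i/2) % 2)`[7,0]→3
7: G=1,T=3
[0] (1+0,3*2+0) = (1,6)
row: 3 vs 1

buggy=3 correct=1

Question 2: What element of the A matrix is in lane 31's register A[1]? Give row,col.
7,7

L=31->gid=31>>2=7, tid=31&3=3
[1]->row 7+0=7  col 3·2+1=7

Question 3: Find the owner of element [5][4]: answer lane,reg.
r:5=>grp=5,rB=0  c:4=>tig=2,lo=0
L=5*4+2=22  i=0*2+0=0

22,0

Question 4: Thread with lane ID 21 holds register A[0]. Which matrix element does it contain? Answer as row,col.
21: gr=5,th=1
[0] (5+0,1*2+0) = (5,2)

5,2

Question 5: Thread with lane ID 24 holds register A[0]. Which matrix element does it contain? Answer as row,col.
6,0

L=24->gid=24>>2=6, tid=24&3=0
[0]->row 6+0=6  col 0·2+0=0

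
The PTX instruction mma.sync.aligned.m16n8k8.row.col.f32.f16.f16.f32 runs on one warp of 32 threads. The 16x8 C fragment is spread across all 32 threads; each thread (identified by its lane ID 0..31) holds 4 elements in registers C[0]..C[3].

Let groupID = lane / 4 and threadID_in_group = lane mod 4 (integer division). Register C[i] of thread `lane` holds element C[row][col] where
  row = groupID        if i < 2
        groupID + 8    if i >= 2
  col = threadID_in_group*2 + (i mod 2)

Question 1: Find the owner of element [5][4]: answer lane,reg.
22,0

r: 5->gid=5,r8=0  c: 4->tid=2,i&1=0
L=5*4+2=22  i=0*2+0=0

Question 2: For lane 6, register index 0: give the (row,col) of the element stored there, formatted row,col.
L=6→G=6>>2=1, T=6&3=2
[0]→row 1+0=1  col 2·2+0=4

1,4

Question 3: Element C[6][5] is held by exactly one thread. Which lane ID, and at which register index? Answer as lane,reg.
r=6->g=6,rb=0  c=5->t=2,b0=1
L=6*4+2=26  i=0*2+1=1

26,1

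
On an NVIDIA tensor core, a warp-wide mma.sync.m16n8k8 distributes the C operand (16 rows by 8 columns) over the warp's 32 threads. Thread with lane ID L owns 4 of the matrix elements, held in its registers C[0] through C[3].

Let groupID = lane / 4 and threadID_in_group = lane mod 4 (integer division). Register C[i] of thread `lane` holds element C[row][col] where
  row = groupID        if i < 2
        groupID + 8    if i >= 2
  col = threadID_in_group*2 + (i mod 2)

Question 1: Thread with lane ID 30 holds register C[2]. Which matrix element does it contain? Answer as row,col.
lane 30: gr=7 (30/4), th=2 (30%4)
i=2: r=7+8=15, c=2*2+0=4

15,4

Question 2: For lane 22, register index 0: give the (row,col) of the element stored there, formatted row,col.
5,4

L=22->gid=22>>2=5, tid=22&3=2
[0]->row 5+0=5  col 2·2+0=4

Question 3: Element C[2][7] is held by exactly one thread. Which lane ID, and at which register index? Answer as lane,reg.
11,1

r=2⇒gr=2,Rb=0  c=7⇒th=3,odd=1
L=2*4+3=11  i=0*2+1=1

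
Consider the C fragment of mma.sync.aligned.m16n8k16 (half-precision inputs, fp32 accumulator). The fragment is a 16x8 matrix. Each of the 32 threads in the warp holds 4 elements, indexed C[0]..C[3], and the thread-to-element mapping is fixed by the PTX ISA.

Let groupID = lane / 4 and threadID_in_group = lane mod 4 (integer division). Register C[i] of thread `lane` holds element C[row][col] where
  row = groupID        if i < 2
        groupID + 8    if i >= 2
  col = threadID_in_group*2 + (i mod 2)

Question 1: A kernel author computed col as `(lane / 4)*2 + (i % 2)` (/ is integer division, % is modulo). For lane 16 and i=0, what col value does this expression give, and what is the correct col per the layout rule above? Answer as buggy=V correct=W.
`(lane / 4)*2 + (i % 2)`[16,0]->8
lane 16: g=4 (16/4), t=0 (16%4)
i=0: r=4+0=4, c=0*2+0=0
col: 8 vs 0

buggy=8 correct=0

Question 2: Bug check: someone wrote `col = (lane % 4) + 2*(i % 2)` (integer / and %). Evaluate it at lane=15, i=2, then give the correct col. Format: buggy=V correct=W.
`(lane % 4) + 2*(i % 2)`[15,2]→3
lane 15→15/4=3, 15 mod 4=3
i=2  r:3+8→11  c:2·3+0→6
col: 3 vs 6

buggy=3 correct=6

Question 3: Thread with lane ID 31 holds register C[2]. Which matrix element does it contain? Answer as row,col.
15,6

lane 31=>31/4=7, 31 mod 4=3
i=2  r:7+8=>15  c:2·3+0=>6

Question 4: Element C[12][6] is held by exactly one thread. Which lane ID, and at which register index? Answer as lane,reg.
r:12=>grp=4,rB=1  c:6=>tig=3,lo=0
L=4*4+3=19  i=1*2+0=2

19,2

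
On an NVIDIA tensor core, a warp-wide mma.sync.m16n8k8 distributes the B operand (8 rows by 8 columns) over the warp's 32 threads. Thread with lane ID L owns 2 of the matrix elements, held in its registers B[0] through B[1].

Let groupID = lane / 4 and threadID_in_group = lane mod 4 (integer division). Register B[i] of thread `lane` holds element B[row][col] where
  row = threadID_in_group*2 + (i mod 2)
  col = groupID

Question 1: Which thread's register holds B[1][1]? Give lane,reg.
4,1

c=1⇒gr=1  r=1⇒th=0,odd=1
L=1*4+0=4  i=1=1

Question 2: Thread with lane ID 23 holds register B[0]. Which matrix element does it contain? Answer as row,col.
lane 23=>23/4=5, 23 mod 4=3
i=0  r:2·3+0=>6  c:5

6,5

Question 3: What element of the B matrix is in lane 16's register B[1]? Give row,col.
1,4

L=16->gid=16>>2=4, tid=16&3=0
[1]->row 0·2+1=1  col gid=4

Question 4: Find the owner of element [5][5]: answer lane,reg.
22,1

c:5=>grp=5  r:5=>tig=2,lo=1
L=5*4+2=22  i=1=1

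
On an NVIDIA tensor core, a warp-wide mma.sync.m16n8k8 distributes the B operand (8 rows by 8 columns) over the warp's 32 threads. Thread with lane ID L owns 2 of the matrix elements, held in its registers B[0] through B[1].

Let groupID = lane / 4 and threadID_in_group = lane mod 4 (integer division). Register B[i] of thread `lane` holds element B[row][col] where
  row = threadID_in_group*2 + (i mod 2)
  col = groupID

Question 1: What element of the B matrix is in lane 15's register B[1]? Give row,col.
7,3

lane 15: gid=3 (15/4), tid=3 (15%4)
i=1: r=3*2+1=7, c=gid=3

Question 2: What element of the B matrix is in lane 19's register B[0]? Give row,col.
lane 19: gid=4 (19/4), tid=3 (19%4)
i=0: r=3*2+0=6, c=gid=4

6,4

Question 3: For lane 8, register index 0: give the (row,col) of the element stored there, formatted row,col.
L=8->g=8>>2=2, t=8&3=0
[0]->row 0·2+0=0  col g=2

0,2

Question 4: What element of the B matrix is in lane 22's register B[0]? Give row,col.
4,5

L=22=>grp=22>>2=5, tig=22&3=2
[0]=>row 2·2+0=4  col grp=5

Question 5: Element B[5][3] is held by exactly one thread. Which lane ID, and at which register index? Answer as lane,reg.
14,1

c=3⇒gr=3  r=5⇒th=2,odd=1
L=3*4+2=14  i=1=1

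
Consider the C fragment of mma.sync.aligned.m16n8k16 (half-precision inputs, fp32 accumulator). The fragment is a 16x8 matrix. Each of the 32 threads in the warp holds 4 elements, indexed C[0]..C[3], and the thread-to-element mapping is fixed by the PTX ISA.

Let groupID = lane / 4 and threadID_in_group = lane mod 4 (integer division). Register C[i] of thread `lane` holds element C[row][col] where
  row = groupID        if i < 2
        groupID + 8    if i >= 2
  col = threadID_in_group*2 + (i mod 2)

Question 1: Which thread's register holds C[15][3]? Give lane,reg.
29,3

r=15→G=7,rhi=1  c=3→T=1,p=1
L=7*4+1=29  i=1*2+1=3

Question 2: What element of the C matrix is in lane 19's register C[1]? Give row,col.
4,7

L=19->gid=19>>2=4, tid=19&3=3
[1]->row 4+0=4  col 3·2+1=7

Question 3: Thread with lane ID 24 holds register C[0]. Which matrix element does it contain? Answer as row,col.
24: grp=6,tig=0
[0] (6+0,0*2+0) = (6,0)

6,0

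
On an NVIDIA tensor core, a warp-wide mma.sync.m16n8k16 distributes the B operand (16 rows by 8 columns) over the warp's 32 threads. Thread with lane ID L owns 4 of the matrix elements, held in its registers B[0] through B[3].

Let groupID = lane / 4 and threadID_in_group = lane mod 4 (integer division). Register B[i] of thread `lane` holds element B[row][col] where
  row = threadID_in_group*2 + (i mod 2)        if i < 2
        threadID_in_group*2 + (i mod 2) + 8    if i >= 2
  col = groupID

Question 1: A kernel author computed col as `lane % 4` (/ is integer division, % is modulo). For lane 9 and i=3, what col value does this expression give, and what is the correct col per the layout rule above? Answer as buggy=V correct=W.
buggy=1 correct=2

`lane % 4`[9,3]=>1
9: grp=2,tig=1
[3] (1*2+1+8,2) = (11,2)
col: 1 vs 2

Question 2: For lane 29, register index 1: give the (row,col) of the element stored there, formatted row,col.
lane 29->29/4=7, 29 mod 4=1
i=1  r:2·1+1+0->3  c:7

3,7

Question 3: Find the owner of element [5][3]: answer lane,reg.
14,1

c=3⇒gr=3  r=5⇒Rb=0,th=2,odd=1
L=3*4+2=14  i=0*2+1=1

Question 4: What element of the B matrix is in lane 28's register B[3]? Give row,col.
L=28⇒gr=28>>2=7, th=28&3=0
[3]⇒row 0·2+1+8=9  col gr=7

9,7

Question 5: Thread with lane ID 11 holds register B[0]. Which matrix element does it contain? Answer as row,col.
L=11->g=11>>2=2, t=11&3=3
[0]->row 3·2+0+0=6  col g=2

6,2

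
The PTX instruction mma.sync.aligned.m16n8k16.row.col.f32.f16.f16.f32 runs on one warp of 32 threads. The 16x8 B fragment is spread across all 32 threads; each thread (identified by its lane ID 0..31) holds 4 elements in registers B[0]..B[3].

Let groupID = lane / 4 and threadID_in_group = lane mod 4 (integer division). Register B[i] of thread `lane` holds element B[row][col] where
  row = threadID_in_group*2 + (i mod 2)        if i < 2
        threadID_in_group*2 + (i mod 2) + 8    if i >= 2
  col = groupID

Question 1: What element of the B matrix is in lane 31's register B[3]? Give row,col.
15,7

lane 31: gid=7 (31/4), tid=3 (31%4)
i=3: r=3*2+1+8=15, c=gid=7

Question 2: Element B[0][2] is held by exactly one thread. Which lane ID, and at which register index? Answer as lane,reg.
c:2=>grp=2  r:0=>rB=0,tig=0,lo=0
L=2*4+0=8  i=0*2+0=0

8,0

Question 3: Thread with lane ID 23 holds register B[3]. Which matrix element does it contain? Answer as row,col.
15,5

lane 23: gr=5 (23/4), th=3 (23%4)
i=3: r=3*2+1+8=15, c=gr=5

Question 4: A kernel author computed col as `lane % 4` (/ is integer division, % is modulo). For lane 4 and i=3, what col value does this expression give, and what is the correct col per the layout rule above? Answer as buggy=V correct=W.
buggy=0 correct=1

`lane % 4`[4,3]=>0
lane 4=>4/4=1, 4 mod 4=0
i=3  r:2·0+1+8=>9  c:1
col: 0 vs 1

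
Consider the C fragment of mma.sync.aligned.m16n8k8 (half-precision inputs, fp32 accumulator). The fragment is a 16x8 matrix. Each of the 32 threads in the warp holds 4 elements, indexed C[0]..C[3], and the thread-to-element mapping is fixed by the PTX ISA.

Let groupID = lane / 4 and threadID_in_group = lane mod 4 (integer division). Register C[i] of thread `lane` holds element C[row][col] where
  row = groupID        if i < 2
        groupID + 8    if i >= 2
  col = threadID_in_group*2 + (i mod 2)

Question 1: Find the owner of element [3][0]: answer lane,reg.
r:3=>grp=3,rB=0  c:0=>tig=0,lo=0
L=3*4+0=12  i=0*2+0=0

12,0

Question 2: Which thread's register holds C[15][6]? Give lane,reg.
31,2

r=15⇒gr=7,Rb=1  c=6⇒th=3,odd=0
L=7*4+3=31  i=1*2+0=2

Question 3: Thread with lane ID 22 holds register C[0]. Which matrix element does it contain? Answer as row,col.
22: gid=5,tid=2
[0] (5+0,2*2+0) = (5,4)

5,4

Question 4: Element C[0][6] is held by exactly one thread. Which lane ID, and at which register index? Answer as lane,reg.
r=0→G=0,rhi=0  c=6→T=3,p=0
L=0*4+3=3  i=0*2+0=0

3,0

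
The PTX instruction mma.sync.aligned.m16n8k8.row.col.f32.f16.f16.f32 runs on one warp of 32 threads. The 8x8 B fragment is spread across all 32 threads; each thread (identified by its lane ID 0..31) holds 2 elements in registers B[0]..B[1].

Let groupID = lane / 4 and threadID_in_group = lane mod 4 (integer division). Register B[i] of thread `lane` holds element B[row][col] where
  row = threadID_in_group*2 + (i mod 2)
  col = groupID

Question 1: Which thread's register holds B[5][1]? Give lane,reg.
c: 1->gid=1  r: 5->tid=2,i&1=1
L=1*4+2=6  i=1=1

6,1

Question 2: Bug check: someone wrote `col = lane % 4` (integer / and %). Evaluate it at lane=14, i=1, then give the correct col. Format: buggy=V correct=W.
`lane % 4`[14,1]->2
L=14->gid=14>>2=3, tid=14&3=2
[1]->row 2·2+1=5  col gid=3
col: 2 vs 3

buggy=2 correct=3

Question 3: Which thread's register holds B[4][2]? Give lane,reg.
10,0

c=2⇒gr=2  r=4⇒th=2,odd=0
L=2*4+2=10  i=0=0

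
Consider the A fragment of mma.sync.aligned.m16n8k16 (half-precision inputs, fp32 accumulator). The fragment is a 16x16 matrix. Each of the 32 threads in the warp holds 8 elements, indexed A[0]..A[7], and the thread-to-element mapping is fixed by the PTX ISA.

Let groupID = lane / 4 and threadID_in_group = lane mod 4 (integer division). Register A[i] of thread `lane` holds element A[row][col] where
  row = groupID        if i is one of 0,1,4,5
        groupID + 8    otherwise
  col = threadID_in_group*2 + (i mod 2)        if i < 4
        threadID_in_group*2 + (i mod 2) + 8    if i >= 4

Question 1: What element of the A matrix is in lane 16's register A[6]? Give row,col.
12,8

L=16→G=16>>2=4, T=16&3=0
[6]→row 4+8=12  col 0·2+0+8=8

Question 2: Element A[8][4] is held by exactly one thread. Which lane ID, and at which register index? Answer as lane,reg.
2,2

r=8→G=0,rhi=1  c=4→chi=0,T=2,p=0
L=0*4+2=2  i=0*4+1*2+0=2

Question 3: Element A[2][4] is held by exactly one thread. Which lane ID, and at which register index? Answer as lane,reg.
r:2=>grp=2,rB=0  c:4=>cB=0,tig=2,lo=0
L=2*4+2=10  i=0*4+0*2+0=0

10,0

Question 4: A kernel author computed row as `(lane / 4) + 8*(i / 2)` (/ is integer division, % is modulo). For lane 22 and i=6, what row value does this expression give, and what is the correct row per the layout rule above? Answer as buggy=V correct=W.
buggy=29 correct=13

`(lane / 4) + 8*(i / 2)`[22,6]⇒29
lane 22: gr=5 (22/4), th=2 (22%4)
i=6: r=5+8=13, c=2*2+0+8=12
row: 29 vs 13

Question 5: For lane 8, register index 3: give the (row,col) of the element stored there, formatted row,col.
lane 8→8/4=2, 8 mod 4=0
i=3  r:2+8→10  c:2·0+1+0→1

10,1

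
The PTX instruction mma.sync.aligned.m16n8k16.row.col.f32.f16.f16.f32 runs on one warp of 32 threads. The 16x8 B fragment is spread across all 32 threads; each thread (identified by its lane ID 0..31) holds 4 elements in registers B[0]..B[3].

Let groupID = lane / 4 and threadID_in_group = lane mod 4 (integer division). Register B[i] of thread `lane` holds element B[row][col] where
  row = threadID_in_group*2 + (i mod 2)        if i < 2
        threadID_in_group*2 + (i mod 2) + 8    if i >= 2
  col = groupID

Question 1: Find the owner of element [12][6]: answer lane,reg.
26,2

c=6→G=6  r=12→rhi=1,T=2,p=0
L=6*4+2=26  i=1*2+0=2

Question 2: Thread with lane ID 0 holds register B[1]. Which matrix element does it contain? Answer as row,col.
lane 0→0/4=0, 0 mod 4=0
i=1  r:2·0+1+0→1  c:0

1,0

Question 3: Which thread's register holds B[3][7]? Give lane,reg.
29,1

c=7→G=7  r=3→rhi=0,T=1,p=1
L=7*4+1=29  i=0*2+1=1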